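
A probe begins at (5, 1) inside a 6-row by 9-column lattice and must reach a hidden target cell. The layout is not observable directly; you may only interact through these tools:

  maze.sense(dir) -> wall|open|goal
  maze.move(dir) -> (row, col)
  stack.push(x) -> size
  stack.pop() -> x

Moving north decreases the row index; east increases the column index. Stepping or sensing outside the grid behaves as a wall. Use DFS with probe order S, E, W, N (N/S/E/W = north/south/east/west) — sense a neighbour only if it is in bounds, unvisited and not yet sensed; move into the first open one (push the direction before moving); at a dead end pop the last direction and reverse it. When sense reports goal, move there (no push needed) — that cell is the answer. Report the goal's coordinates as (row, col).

-> sense(dir=east)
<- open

-> push(x=east)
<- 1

-> move(dir=east)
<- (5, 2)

-> sense(dir=east)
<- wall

-> sense(dir=north)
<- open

-> push(x=north)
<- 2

-> move(dir=north)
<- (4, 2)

-> sense(dir=east)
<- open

-> push(x=east)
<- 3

-> move(dir=east)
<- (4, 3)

-> sense(dir=east)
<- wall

-> sense(dir=north)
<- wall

-> pop()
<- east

-> move(dir=west)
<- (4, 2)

-> sense(dir=west)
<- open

-> push(x=west)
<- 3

-> move(dir=west)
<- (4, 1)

-> sense(dir=west)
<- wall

-> sense(dir=north)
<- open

-> push(x=north)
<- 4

-> move(dir=north)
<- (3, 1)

-> sense(dir=east)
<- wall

-> sense(dir=west)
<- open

-> push(x=west)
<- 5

-> move(dir=west)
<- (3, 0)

-> sense(dir=north)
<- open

-> push(x=north)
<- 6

-> move(dir=north)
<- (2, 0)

-> sense(dir=east)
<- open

-> push(x=east)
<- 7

-> move(dir=east)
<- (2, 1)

-> sense(dir=east)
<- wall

-> sense(dir=north)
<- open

-> push(x=north)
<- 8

-> move(dir=north)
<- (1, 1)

-> sense(dir=east)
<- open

-> push(x=east)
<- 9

-> move(dir=east)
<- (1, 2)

-> sense(dir=east)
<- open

-> push(x=east)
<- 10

-> move(dir=east)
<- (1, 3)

-> sense(dir=south)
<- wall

-> sense(dir=east)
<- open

-> push(x=east)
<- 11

-> move(dir=east)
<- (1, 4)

-> sense(dir=south)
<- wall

-> sense(dir=east)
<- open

-> push(x=east)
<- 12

-> move(dir=east)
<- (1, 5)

-> sense(dir=south)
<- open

-> push(x=south)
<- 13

-> move(dir=south)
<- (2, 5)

-> sense(dir=south)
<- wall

-> sense(dir=east)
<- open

-> push(x=east)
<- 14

-> move(dir=east)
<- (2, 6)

-> sense(dir=south)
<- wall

-> sense(dir=east)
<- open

-> push(x=east)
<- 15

-> move(dir=east)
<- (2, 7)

-> sense(dir=south)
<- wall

-> sense(dir=east)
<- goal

-> move(dir=east)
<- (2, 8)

Answer: (2, 8)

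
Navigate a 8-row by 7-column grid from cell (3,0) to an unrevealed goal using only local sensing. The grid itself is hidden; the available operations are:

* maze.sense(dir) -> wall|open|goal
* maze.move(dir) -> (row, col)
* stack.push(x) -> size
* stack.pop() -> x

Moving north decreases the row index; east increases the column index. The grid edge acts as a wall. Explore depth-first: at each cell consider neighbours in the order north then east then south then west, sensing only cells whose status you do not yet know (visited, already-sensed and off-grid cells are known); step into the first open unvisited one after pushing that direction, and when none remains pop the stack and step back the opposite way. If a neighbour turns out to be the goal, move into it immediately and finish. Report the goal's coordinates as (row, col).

! 1. maze.sense(dir=north) == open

! 2. stack.push(x=north) == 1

! 3. maze.move(dir=north) == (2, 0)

! 4. maze.sense(dir=north) == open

! 5. stack.push(x=north) == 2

! 6. maze.move(dir=north) == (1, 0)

! 7. maze.sense(dir=north) == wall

! 8. maze.sense(dir=east) == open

! 9. stack.push(x=east) == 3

! 10. maze.move(dir=east) == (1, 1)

! 11. maze.sense(dir=north) == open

! 12. stack.push(x=north) == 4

! 13. maze.move(dir=north) == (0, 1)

! 14. maze.sense(dir=east) == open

! 15. stack.push(x=east) == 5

! 16. maze.move(dir=east) == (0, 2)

! 17. maze.sense(dir=east) == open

! 18. stack.push(x=east) == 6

! 19. maze.move(dir=east) == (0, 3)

! 20. maze.sense(dir=east) == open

! 21. stack.push(x=east) == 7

! 22. maze.move(dir=east) == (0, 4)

! 23. maze.sense(dir=east) == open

! 24. stack.push(x=east) == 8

! 25. maze.move(dir=east) == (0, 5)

! 26. maze.sense(dir=east) == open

! 27. stack.push(x=east) == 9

! 28. maze.move(dir=east) == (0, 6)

! 29. maze.sense(dir=south) == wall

! 30. stack.pop() == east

! 31. maze.move(dir=west) == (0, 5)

! 32. maze.sense(dir=south) == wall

! 33. stack.pop() == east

! 34. maze.move(dir=west) == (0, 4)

! 35. maze.sense(dir=south) == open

! 36. stack.push(x=south) == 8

! 37. maze.move(dir=south) == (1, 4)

! 38. maze.sense(dir=south) == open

! 39. stack.push(x=south) == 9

! 40. maze.move(dir=south) == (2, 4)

! 41. maze.sense(dir=east) == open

! 42. stack.push(x=east) == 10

! 43. maze.move(dir=east) == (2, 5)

! 44. maze.sense(dir=east) == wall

! 45. maze.sense(dir=south) == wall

! 46. stack.pop() == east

! 47. maze.move(dir=west) == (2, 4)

! 48. maze.sense(dir=south) == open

! 49. stack.push(x=south) == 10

! 50. maze.move(dir=south) == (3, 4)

! 51. maze.sense(dir=south) == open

! 52. stack.push(x=south) == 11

! 53. maze.move(dir=south) == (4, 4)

! 54. maze.sense(dir=east) == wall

! 55. maze.sense(dir=south) == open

! 56. stack.push(x=south) == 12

! 57. maze.move(dir=south) == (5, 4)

! 58. maze.sense(dir=east) == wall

! 59. maze.sense(dir=south) == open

! 60. stack.push(x=south) == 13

! 61. maze.move(dir=south) == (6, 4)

! 62. maze.sense(dir=east) == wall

! 63. maze.sense(dir=south) == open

! 64. stack.push(x=south) == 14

! 65. maze.move(dir=south) == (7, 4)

! 66. maze.sense(dir=east) == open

! 67. stack.push(x=east) == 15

! 68. maze.move(dir=east) == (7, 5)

! 69. maze.sense(dir=east) == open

! 70. stack.push(x=east) == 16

! 71. maze.move(dir=east) == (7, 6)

! 72. maze.sense(dir=north) == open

! 73. stack.push(x=north) == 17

! 74. maze.move(dir=north) == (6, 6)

! 75. maze.sense(dir=north) == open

! 76. stack.push(x=north) == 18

! 77. maze.move(dir=north) == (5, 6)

! 78. maze.sense(dir=north) == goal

! 79. maze.move(dir=north) == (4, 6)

Answer: (4, 6)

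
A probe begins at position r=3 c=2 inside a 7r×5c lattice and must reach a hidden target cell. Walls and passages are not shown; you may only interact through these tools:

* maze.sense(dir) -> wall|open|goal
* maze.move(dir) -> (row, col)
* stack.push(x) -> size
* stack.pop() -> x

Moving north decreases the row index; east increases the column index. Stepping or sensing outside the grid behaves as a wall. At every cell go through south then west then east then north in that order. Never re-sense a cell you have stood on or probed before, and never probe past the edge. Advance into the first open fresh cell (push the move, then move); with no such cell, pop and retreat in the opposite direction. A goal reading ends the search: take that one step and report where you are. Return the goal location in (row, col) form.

Action: sense[dir→south]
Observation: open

Action: push[x→south]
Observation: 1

Action: move[dir→south]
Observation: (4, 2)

Action: sense[dir→south]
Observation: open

Action: push[x→south]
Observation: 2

Action: move[dir→south]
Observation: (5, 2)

Action: sense[dir→south]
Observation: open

Action: push[x→south]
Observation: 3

Action: move[dir→south]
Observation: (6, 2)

Action: sense[dir→west]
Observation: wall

Action: sense[dir→east]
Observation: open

Action: push[x→east]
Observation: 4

Action: move[dir→east]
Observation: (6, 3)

Action: sense[dir→east]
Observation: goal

Action: move[dir→east]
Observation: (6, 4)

Answer: (6, 4)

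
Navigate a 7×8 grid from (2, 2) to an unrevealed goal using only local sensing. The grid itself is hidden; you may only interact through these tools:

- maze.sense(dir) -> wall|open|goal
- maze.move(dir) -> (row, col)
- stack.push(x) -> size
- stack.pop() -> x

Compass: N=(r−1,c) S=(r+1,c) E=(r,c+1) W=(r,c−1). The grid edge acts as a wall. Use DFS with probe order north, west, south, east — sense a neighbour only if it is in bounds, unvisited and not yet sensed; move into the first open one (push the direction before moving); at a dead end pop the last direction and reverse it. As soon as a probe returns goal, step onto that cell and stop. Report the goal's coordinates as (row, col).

Now I run maze.sense(north), → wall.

Calling maze.sense(west), and observe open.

Now I run stack.push(west), → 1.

Next I call maze.move(west), — result: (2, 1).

Now I run maze.sense(north), and get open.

I run stack.push(north), — result: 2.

Then maze.move(north), which returns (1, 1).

Using maze.sense(north), and observe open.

I use stack.push(north), and observe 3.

Using maze.move(north), giving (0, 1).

Calling maze.sense(west), : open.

I invoke stack.push(west), and get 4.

I call maze.move(west), giving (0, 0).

I call maze.sense(south), and observe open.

Now I run stack.push(south), which returns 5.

I call maze.move(south), which returns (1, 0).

I try maze.sense(south), and observe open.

I run stack.push(south), which returns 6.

I use maze.move(south), and observe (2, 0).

Invoking maze.sense(south), and observe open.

I call stack.push(south), → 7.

I try maze.move(south), giving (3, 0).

Next I call maze.sense(south), : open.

Next I call stack.push(south), → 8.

I invoke maze.move(south), and see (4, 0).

I invoke maze.sense(south), — result: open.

Then stack.push(south), — result: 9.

I use maze.move(south), and see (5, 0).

Now I run maze.sense(south), → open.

Now I run stack.push(south), and see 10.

I invoke maze.move(south), — result: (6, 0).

Then maze.sense(east), which returns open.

I call stack.push(east), giving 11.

I invoke maze.move(east), — result: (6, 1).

Calling maze.sense(north), : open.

Now I run stack.push(north), yielding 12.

Now I run maze.move(north), : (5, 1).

I use maze.sense(north), yielding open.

Invoking stack.push(north), giving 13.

Invoking maze.move(north), and see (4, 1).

I run maze.sense(north), — result: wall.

Then maze.sense(east), and see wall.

Calling stack.pop, yielding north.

Next I call maze.move(south), → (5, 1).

Then maze.sense(east), → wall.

I use stack.pop(), and see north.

I run maze.move(south), yielding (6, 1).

I invoke maze.sense(east), yielding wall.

Invoking stack.pop, → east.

I try maze.move(west), and see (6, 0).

Then stack.pop(), — result: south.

Then maze.move(north), yielding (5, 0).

I invoke stack.pop(), → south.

Next I call maze.move(north), and see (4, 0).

Next I call stack.pop(), yielding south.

Then maze.move(north), and observe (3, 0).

Now I run stack.pop, → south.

I try maze.move(north), → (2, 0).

Using stack.pop, and see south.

I call maze.move(north), : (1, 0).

Using stack.pop(), — result: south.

Now I run maze.move(north), yielding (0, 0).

I run stack.pop(), and see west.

Calling maze.move(east), and observe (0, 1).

Invoking maze.sense(east), → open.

I use stack.push(east), — result: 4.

Next I call maze.move(east), : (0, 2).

I run maze.sense(east), giving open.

Using stack.push(east), yielding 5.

I try maze.move(east), : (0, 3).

I run maze.sense(south), and observe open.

I call stack.push(south), and see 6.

I try maze.move(south), → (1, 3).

Using maze.sense(south), yielding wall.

Using maze.sense(east), which returns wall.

I invoke stack.pop(), — result: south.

Invoking maze.move(north), which returns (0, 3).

I invoke maze.sense(east), and see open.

Next I call stack.push(east), → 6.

Now I run maze.move(east), → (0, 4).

I run maze.sense(east), which returns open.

Using stack.push(east), which returns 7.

Now I run maze.move(east), and see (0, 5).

I call maze.sense(south), → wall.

I invoke maze.sense(east), : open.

Now I run stack.push(east), yielding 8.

Next I call maze.move(east), giving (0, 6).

I invoke maze.sense(south), and see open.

I use stack.push(south), — result: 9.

Calling maze.move(south), which returns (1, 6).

Using maze.sense(south), and see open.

Invoking stack.push(south), giving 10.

I run maze.move(south), and observe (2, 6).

Now I run maze.sense(west), and get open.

Calling stack.push(west), and get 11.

I invoke maze.move(west), which returns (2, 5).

Calling maze.sense(west), and observe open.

Now I run stack.push(west), yielding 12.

Next I call maze.move(west), — result: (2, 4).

I invoke maze.sense(south), and get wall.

Now I run stack.pop, → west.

I run maze.move(east), and observe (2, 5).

I run maze.sense(south), yielding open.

Next I call stack.push(south), which returns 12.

Using maze.move(south), yielding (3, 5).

I try maze.sense(south), → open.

I invoke stack.push(south), and see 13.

I try maze.move(south), : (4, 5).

I run maze.sense(west), and see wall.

Then maze.sense(south), — result: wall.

Calling maze.sense(east), and see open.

Now I run stack.push(east), and observe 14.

I invoke maze.move(east), yielding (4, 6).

I call maze.sense(north), : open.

I invoke stack.push(north), yielding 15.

Calling maze.move(north), which returns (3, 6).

I call maze.sense(east), giving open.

I invoke stack.push(east), which returns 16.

Then maze.move(east), and get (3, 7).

Invoking maze.sense(north), yielding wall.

I run maze.sense(south), which returns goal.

Using maze.move(south), yielding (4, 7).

Answer: (4, 7)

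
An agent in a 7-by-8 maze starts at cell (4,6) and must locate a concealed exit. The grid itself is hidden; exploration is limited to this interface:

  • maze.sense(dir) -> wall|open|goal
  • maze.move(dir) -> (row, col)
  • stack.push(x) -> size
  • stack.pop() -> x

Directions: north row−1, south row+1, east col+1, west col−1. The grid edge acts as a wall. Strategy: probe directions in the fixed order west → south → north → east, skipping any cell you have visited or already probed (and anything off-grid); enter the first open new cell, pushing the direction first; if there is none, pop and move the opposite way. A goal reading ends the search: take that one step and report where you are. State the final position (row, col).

Step: maze.sense[west]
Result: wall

Step: maze.sense[south]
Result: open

Step: stack.push[south]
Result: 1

Step: maze.move[south]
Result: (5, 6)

Step: maze.sense[west]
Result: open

Step: stack.push[west]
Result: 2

Step: maze.move[west]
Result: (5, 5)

Step: maze.sense[west]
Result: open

Step: stack.push[west]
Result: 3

Step: maze.move[west]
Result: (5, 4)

Step: maze.sense[west]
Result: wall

Step: maze.sense[south]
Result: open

Step: stack.push[south]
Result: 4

Step: maze.move[south]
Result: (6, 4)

Step: maze.sense[west]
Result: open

Step: stack.push[west]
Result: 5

Step: maze.move[west]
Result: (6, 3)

Step: maze.sense[west]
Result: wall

Step: stack.pop[]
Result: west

Step: maze.move[east]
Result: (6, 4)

Step: maze.sense[east]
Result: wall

Step: stack.pop[]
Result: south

Step: maze.move[north]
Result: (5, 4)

Step: maze.sense[north]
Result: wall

Step: stack.pop[]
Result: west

Step: maze.move[east]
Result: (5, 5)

Step: stack.pop[]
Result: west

Step: maze.move[east]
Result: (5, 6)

Step: maze.sense[south]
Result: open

Step: stack.push[south]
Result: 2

Step: maze.move[south]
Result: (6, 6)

Step: maze.sense[east]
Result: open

Step: stack.push[east]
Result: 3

Step: maze.move[east]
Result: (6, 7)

Step: maze.sense[north]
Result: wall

Step: stack.pop[]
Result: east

Step: maze.move[west]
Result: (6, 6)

Step: stack.pop[]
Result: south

Step: maze.move[north]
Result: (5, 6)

Step: stack.pop[]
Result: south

Step: maze.move[north]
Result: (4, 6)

Step: maze.sense[north]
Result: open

Step: stack.push[north]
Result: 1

Step: maze.move[north]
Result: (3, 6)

Step: maze.sense[west]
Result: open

Step: stack.push[west]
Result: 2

Step: maze.move[west]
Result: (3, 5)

Step: maze.sense[west]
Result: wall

Step: maze.sense[north]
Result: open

Step: stack.push[north]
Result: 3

Step: maze.move[north]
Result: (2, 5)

Step: maze.sense[west]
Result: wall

Step: maze.sense[north]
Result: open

Step: stack.push[north]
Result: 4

Step: maze.move[north]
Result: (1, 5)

Step: maze.sense[west]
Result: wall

Step: maze.sense[north]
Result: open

Step: stack.push[north]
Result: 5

Step: maze.move[north]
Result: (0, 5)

Step: maze.sense[west]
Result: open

Step: stack.push[west]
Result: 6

Step: maze.move[west]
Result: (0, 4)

Step: maze.sense[west]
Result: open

Step: stack.push[west]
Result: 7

Step: maze.move[west]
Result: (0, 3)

Step: maze.sense[west]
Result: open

Step: stack.push[west]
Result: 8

Step: maze.move[west]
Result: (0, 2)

Step: maze.sense[west]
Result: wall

Step: maze.sense[south]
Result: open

Step: stack.push[south]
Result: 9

Step: maze.move[south]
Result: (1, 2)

Step: maze.sense[west]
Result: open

Step: stack.push[west]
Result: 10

Step: maze.move[west]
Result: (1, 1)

Step: maze.sense[west]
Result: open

Step: stack.push[west]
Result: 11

Step: maze.move[west]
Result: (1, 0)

Step: maze.sense[south]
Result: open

Step: stack.push[south]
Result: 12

Step: maze.move[south]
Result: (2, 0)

Step: maze.sense[south]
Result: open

Step: stack.push[south]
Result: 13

Step: maze.move[south]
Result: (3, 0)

Step: maze.sense[south]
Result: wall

Step: maze.sense[east]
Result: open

Step: stack.push[east]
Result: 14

Step: maze.move[east]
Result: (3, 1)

Step: maze.sense[south]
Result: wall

Step: maze.sense[north]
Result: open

Step: stack.push[north]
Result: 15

Step: maze.move[north]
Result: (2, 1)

Step: maze.sense[east]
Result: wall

Step: stack.pop[]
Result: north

Step: maze.move[south]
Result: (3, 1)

Step: maze.sense[east]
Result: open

Step: stack.push[east]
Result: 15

Step: maze.move[east]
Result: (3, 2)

Step: maze.sense[south]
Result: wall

Step: maze.sense[east]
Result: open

Step: stack.push[east]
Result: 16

Step: maze.move[east]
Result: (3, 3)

Step: maze.sense[south]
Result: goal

Step: maze.move[south]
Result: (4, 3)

Answer: (4, 3)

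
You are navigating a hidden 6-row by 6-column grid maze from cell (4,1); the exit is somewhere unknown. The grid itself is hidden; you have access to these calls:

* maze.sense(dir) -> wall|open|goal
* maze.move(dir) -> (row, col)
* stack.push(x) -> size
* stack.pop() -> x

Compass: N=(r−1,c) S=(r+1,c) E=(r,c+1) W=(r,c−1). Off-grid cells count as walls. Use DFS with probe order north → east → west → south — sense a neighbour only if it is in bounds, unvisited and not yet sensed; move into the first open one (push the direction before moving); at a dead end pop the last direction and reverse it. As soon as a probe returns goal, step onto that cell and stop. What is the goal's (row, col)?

Next I call maze.sense(dir: north), and see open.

I try stack.push(x: north), → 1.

Calling maze.move(dir: north), yielding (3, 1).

Calling maze.sense(dir: north), yielding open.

Now I run stack.push(x: north), yielding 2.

Now I run maze.move(dir: north), yielding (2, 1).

Using maze.sense(dir: north), which returns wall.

Next I call maze.sense(dir: east), and get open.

I call stack.push(x: east), which returns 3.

I invoke maze.move(dir: east), and see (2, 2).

Invoking maze.sense(dir: north), : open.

Invoking stack.push(x: north), which returns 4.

I try maze.move(dir: north), : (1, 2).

Calling maze.sense(dir: north), giving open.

Invoking stack.push(x: north), giving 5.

I call maze.move(dir: north), : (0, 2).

I run maze.sense(dir: east), and see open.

Now I run stack.push(x: east), and see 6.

Invoking maze.move(dir: east), yielding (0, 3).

I run maze.sense(dir: east), yielding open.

I use stack.push(x: east), and observe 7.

I invoke maze.move(dir: east), and get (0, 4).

Next I call maze.sense(dir: east), giving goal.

Invoking maze.move(dir: east), yielding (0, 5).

Answer: (0, 5)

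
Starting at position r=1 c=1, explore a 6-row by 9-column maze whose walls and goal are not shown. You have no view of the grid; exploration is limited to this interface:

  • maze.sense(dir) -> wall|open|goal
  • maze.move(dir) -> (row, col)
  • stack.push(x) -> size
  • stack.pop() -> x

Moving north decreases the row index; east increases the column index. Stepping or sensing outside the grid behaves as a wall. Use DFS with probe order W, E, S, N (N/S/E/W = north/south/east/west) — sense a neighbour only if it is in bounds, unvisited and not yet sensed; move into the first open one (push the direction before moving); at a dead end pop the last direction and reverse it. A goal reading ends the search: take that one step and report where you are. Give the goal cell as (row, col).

-- 1. maze.sense(dir='west') ~> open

-- 2. stack.push(x='west') ~> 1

-- 3. maze.move(dir='west') ~> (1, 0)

-- 4. maze.sense(dir='south') ~> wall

-- 5. maze.sense(dir='north') ~> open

-- 6. stack.push(x='north') ~> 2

-- 7. maze.move(dir='north') ~> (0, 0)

-- 8. maze.sense(dir='east') ~> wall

-- 9. stack.pop() ~> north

-- 10. maze.move(dir='south') ~> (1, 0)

-- 11. stack.pop() ~> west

-- 12. maze.move(dir='east') ~> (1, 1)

-- 13. maze.sense(dir='east') ~> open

-- 14. stack.push(x='east') ~> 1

-- 15. maze.move(dir='east') ~> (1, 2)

-- 16. maze.sense(dir='east') ~> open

-- 17. stack.push(x='east') ~> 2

-- 18. maze.move(dir='east') ~> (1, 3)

-- 19. maze.sense(dir='east') ~> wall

-- 20. maze.sense(dir='south') ~> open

-- 21. stack.push(x='south') ~> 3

-- 22. maze.move(dir='south') ~> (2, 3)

-- 23. maze.sense(dir='west') ~> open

-- 24. stack.push(x='west') ~> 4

-- 25. maze.move(dir='west') ~> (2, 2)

-- 26. maze.sense(dir='west') ~> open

-- 27. stack.push(x='west') ~> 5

-- 28. maze.move(dir='west') ~> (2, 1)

-- 29. maze.sense(dir='south') ~> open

-- 30. stack.push(x='south') ~> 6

-- 31. maze.move(dir='south') ~> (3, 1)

-- 32. maze.sense(dir='west') ~> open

-- 33. stack.push(x='west') ~> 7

-- 34. maze.move(dir='west') ~> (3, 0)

-- 35. maze.sense(dir='south') ~> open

-- 36. stack.push(x='south') ~> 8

-- 37. maze.move(dir='south') ~> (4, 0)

-- 38. maze.sense(dir='east') ~> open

-- 39. stack.push(x='east') ~> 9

-- 40. maze.move(dir='east') ~> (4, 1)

-- 41. maze.sense(dir='east') ~> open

-- 42. stack.push(x='east') ~> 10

-- 43. maze.move(dir='east') ~> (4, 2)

-- 44. maze.sense(dir='east') ~> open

-- 45. stack.push(x='east') ~> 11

-- 46. maze.move(dir='east') ~> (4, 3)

-- 47. maze.sense(dir='east') ~> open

-- 48. stack.push(x='east') ~> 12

-- 49. maze.move(dir='east') ~> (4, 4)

-- 50. maze.sense(dir='east') ~> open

-- 51. stack.push(x='east') ~> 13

-- 52. maze.move(dir='east') ~> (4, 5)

-- 53. maze.sense(dir='east') ~> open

-- 54. stack.push(x='east') ~> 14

-- 55. maze.move(dir='east') ~> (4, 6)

-- 56. maze.sense(dir='east') ~> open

-- 57. stack.push(x='east') ~> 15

-- 58. maze.move(dir='east') ~> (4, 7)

-- 59. maze.sense(dir='east') ~> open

-- 60. stack.push(x='east') ~> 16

-- 61. maze.move(dir='east') ~> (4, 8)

-- 62. maze.sense(dir='south') ~> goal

-- 63. maze.move(dir='south') ~> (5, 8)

Answer: (5, 8)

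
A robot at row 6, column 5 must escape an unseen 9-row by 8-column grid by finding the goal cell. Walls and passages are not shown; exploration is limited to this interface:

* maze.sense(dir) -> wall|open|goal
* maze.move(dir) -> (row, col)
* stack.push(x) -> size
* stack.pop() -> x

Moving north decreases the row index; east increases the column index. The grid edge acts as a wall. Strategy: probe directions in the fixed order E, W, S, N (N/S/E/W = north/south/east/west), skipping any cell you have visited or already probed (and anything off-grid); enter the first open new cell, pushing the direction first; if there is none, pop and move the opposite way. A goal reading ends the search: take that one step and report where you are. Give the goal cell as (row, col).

Do: sense[dir=east]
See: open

Do: push[x=east]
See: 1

Do: move[dir=east]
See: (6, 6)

Do: sense[dir=east]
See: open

Do: push[x=east]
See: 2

Do: move[dir=east]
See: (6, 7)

Do: sense[dir=south]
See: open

Do: push[x=south]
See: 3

Do: move[dir=south]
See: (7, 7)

Do: sense[dir=west]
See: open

Do: push[x=west]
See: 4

Do: move[dir=west]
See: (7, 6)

Do: sense[dir=west]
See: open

Do: push[x=west]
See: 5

Do: move[dir=west]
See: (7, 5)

Do: sense[dir=west]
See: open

Do: push[x=west]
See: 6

Do: move[dir=west]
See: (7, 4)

Do: sense[dir=west]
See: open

Do: push[x=west]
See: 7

Do: move[dir=west]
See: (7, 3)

Do: sense[dir=west]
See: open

Do: push[x=west]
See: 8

Do: move[dir=west]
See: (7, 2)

Do: sense[dir=west]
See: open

Do: push[x=west]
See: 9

Do: move[dir=west]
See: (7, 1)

Do: sense[dir=west]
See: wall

Do: sense[dir=south]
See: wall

Do: sense[dir=north]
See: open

Do: push[x=north]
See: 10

Do: move[dir=north]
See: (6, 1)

Do: sense[dir=east]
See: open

Do: push[x=east]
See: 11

Do: move[dir=east]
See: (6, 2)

Do: sense[dir=east]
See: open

Do: push[x=east]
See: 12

Do: move[dir=east]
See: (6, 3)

Do: sense[dir=east]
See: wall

Do: sense[dir=north]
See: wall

Do: pop[]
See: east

Do: move[dir=west]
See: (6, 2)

Do: sense[dir=north]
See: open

Do: push[x=north]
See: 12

Do: move[dir=north]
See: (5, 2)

Do: sense[dir=west]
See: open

Do: push[x=west]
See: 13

Do: move[dir=west]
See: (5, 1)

Do: sense[dir=west]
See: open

Do: push[x=west]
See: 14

Do: move[dir=west]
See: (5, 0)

Do: sense[dir=south]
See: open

Do: push[x=south]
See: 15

Do: move[dir=south]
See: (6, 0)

Do: pop[]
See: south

Do: move[dir=north]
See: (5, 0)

Do: sense[dir=north]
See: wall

Do: pop[]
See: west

Do: move[dir=east]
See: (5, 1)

Do: sense[dir=north]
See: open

Do: push[x=north]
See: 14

Do: move[dir=north]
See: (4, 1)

Do: sense[dir=east]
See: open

Do: push[x=east]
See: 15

Do: move[dir=east]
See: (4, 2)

Do: sense[dir=east]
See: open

Do: push[x=east]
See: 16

Do: move[dir=east]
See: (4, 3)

Do: sense[dir=east]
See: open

Do: push[x=east]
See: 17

Do: move[dir=east]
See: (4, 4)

Do: sense[dir=east]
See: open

Do: push[x=east]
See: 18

Do: move[dir=east]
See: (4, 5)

Do: sense[dir=east]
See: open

Do: push[x=east]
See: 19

Do: move[dir=east]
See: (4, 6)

Do: sense[dir=east]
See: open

Do: push[x=east]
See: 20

Do: move[dir=east]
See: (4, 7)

Do: sense[dir=south]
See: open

Do: push[x=south]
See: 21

Do: move[dir=south]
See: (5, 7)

Do: sense[dir=west]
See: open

Do: push[x=west]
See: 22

Do: move[dir=west]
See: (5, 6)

Do: sense[dir=west]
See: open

Do: push[x=west]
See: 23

Do: move[dir=west]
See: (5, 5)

Do: sense[dir=west]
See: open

Do: push[x=west]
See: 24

Do: move[dir=west]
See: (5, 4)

Do: pop[]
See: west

Do: move[dir=east]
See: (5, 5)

Do: pop[]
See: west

Do: move[dir=east]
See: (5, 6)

Do: pop[]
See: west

Do: move[dir=east]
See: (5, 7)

Do: pop[]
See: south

Do: move[dir=north]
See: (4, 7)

Do: sense[dir=north]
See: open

Do: push[x=north]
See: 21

Do: move[dir=north]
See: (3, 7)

Do: sense[dir=west]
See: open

Do: push[x=west]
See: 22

Do: move[dir=west]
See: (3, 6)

Do: sense[dir=west]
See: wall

Do: sense[dir=north]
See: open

Do: push[x=north]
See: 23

Do: move[dir=north]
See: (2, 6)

Do: sense[dir=east]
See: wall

Do: sense[dir=west]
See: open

Do: push[x=west]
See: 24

Do: move[dir=west]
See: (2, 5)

Do: sense[dir=west]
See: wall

Do: sense[dir=north]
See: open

Do: push[x=north]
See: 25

Do: move[dir=north]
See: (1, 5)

Do: sense[dir=east]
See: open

Do: push[x=east]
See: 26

Do: move[dir=east]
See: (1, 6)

Do: sense[dir=east]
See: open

Do: push[x=east]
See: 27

Do: move[dir=east]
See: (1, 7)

Do: sense[dir=north]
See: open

Do: push[x=north]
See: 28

Do: move[dir=north]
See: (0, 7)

Do: sense[dir=west]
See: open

Do: push[x=west]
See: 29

Do: move[dir=west]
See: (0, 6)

Do: sense[dir=west]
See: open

Do: push[x=west]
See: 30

Do: move[dir=west]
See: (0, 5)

Do: sense[dir=west]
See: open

Do: push[x=west]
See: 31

Do: move[dir=west]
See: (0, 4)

Do: sense[dir=west]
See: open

Do: push[x=west]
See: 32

Do: move[dir=west]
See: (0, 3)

Do: sense[dir=west]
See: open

Do: push[x=west]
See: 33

Do: move[dir=west]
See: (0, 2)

Do: sense[dir=west]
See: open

Do: push[x=west]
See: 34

Do: move[dir=west]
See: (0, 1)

Do: sense[dir=west]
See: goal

Do: move[dir=west]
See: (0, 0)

Answer: (0, 0)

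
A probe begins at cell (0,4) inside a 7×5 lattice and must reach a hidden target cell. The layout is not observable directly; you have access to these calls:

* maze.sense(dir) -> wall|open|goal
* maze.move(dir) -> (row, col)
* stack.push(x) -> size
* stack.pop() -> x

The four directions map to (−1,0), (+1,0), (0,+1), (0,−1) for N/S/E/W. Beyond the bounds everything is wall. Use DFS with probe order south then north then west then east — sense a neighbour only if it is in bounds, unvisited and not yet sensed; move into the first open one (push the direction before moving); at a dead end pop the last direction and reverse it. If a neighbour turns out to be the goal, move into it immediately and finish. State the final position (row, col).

>>> maze.sense dir='south'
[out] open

>>> stack.push x='south'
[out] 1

>>> maze.move dir='south'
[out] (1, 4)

>>> maze.sense dir='south'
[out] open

>>> stack.push x='south'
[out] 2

>>> maze.move dir='south'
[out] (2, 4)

>>> maze.sense dir='south'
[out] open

>>> stack.push x='south'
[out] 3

>>> maze.move dir='south'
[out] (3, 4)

>>> maze.sense dir='south'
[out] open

>>> stack.push x='south'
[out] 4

>>> maze.move dir='south'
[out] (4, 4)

>>> maze.sense dir='south'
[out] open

>>> stack.push x='south'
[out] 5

>>> maze.move dir='south'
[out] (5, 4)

>>> maze.sense dir='south'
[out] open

>>> stack.push x='south'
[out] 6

>>> maze.move dir='south'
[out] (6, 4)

>>> maze.sense dir='west'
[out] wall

>>> stack.pop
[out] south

>>> maze.move dir='north'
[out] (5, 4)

>>> maze.sense dir='west'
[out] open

>>> stack.push x='west'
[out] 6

>>> maze.move dir='west'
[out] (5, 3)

>>> maze.sense dir='north'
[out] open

>>> stack.push x='north'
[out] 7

>>> maze.move dir='north'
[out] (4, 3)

>>> maze.sense dir='north'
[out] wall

>>> maze.sense dir='west'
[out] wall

>>> stack.pop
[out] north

>>> maze.move dir='south'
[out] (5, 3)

>>> maze.sense dir='west'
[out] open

>>> stack.push x='west'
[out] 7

>>> maze.move dir='west'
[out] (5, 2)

>>> maze.sense dir='south'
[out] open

>>> stack.push x='south'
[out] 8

>>> maze.move dir='south'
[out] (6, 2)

>>> maze.sense dir='west'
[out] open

>>> stack.push x='west'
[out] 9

>>> maze.move dir='west'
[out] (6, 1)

>>> maze.sense dir='north'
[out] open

>>> stack.push x='north'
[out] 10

>>> maze.move dir='north'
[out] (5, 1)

>>> maze.sense dir='north'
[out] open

>>> stack.push x='north'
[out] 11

>>> maze.move dir='north'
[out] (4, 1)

>>> maze.sense dir='north'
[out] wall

>>> maze.sense dir='west'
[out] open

>>> stack.push x='west'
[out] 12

>>> maze.move dir='west'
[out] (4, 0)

>>> maze.sense dir='south'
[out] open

>>> stack.push x='south'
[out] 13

>>> maze.move dir='south'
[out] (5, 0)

>>> maze.sense dir='south'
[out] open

>>> stack.push x='south'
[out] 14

>>> maze.move dir='south'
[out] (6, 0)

>>> stack.pop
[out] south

>>> maze.move dir='north'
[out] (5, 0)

>>> stack.pop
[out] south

>>> maze.move dir='north'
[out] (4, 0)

>>> maze.sense dir='north'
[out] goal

>>> maze.move dir='north'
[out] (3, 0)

Answer: (3, 0)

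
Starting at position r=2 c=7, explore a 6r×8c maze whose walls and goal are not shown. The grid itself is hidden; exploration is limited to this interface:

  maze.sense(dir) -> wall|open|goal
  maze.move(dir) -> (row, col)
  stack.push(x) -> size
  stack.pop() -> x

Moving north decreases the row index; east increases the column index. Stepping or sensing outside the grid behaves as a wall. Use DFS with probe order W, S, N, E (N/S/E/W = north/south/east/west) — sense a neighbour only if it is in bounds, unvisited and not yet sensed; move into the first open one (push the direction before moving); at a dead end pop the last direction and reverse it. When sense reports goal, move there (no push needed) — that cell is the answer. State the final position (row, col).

I call sense using dir=west, — result: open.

Then push using x=west, — result: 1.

Then move using dir=west, : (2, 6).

I try sense using dir=west, and get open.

I try push using x=west, and see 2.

I use move using dir=west, → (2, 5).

Calling sense using dir=west, → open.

Then push using x=west, and see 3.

Next I call move using dir=west, and get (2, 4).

I call sense using dir=west, → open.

I invoke push using x=west, : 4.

I use move using dir=west, : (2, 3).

Using sense using dir=west, : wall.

Then sense using dir=south, and get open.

Then push using x=south, and see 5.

I use move using dir=south, → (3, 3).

Then sense using dir=west, which returns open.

I use push using x=west, — result: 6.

Now I run move using dir=west, → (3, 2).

I run sense using dir=west, which returns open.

Now I run push using x=west, yielding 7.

Calling move using dir=west, and get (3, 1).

I try sense using dir=west, : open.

Then push using x=west, — result: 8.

I call move using dir=west, giving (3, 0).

Invoking sense using dir=south, — result: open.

Now I run push using x=south, → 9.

Then move using dir=south, and observe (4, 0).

Using sense using dir=south, and observe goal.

I try move using dir=south, — result: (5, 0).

Answer: (5, 0)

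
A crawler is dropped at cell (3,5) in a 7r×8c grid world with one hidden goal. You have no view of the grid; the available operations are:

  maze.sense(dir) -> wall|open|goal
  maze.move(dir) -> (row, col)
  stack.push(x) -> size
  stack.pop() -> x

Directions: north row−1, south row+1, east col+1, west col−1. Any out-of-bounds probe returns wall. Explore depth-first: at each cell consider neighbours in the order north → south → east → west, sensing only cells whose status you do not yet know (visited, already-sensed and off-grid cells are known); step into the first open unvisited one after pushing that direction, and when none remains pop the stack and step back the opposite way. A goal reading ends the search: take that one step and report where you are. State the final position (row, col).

Next I call sense on dir: north, and observe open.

Calling push on x: north, and get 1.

Next I call move on dir: north, → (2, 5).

Using sense on dir: north, and observe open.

Now I run push on x: north, and observe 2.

Then move on dir: north, yielding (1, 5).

Now I run sense on dir: north, yielding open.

I try push on x: north, and get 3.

I try move on dir: north, and see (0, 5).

Calling sense on dir: east, giving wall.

I try sense on dir: west, → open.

I use push on x: west, — result: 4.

I call move on dir: west, giving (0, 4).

I use sense on dir: south, yielding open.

I try push on x: south, → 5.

Using move on dir: south, : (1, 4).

I try sense on dir: south, and get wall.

Using sense on dir: west, and observe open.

Calling push on x: west, → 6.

Calling move on dir: west, : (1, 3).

I invoke sense on dir: north, and see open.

Using push on x: north, and get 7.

Calling move on dir: north, and get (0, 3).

I call sense on dir: west, which returns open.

I call push on x: west, giving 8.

Using move on dir: west, → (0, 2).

I run sense on dir: south, — result: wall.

I invoke sense on dir: west, giving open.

Then push on x: west, — result: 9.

I call move on dir: west, → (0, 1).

I run sense on dir: south, yielding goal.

Invoking move on dir: south, and observe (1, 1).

Answer: (1, 1)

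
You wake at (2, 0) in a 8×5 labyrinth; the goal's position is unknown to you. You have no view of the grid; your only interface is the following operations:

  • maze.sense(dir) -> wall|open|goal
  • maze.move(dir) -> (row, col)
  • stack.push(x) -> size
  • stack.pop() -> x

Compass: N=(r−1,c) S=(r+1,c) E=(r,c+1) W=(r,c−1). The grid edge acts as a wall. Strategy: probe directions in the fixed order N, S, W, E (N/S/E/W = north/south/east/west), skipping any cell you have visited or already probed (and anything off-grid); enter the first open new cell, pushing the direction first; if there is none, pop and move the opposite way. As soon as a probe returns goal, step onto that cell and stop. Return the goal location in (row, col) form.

[in] maze.sense dir: north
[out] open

[in] stack.push x: north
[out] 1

[in] maze.move dir: north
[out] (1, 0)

[in] maze.sense dir: north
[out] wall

[in] maze.sense dir: east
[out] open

[in] stack.push x: east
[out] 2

[in] maze.move dir: east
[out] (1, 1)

[in] maze.sense dir: north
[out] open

[in] stack.push x: north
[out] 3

[in] maze.move dir: north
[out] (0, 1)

[in] maze.sense dir: east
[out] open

[in] stack.push x: east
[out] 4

[in] maze.move dir: east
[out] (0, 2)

[in] maze.sense dir: south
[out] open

[in] stack.push x: south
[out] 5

[in] maze.move dir: south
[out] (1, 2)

[in] maze.sense dir: south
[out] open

[in] stack.push x: south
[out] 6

[in] maze.move dir: south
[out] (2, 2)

[in] maze.sense dir: south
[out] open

[in] stack.push x: south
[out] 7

[in] maze.move dir: south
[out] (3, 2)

[in] maze.sense dir: south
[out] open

[in] stack.push x: south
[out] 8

[in] maze.move dir: south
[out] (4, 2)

[in] maze.sense dir: south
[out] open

[in] stack.push x: south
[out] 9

[in] maze.move dir: south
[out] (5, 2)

[in] maze.sense dir: south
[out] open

[in] stack.push x: south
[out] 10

[in] maze.move dir: south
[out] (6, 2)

[in] maze.sense dir: south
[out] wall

[in] maze.sense dir: west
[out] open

[in] stack.push x: west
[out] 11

[in] maze.move dir: west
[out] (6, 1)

[in] maze.sense dir: north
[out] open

[in] stack.push x: north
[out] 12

[in] maze.move dir: north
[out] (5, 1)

[in] maze.sense dir: north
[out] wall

[in] maze.sense dir: west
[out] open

[in] stack.push x: west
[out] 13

[in] maze.move dir: west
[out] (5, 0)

[in] maze.sense dir: north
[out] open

[in] stack.push x: north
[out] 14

[in] maze.move dir: north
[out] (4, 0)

[in] maze.sense dir: north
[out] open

[in] stack.push x: north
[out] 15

[in] maze.move dir: north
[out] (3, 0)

[in] maze.sense dir: east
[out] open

[in] stack.push x: east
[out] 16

[in] maze.move dir: east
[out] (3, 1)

[in] maze.sense dir: north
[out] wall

[in] stack.pop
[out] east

[in] maze.move dir: west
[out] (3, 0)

[in] stack.pop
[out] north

[in] maze.move dir: south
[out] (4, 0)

[in] stack.pop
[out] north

[in] maze.move dir: south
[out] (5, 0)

[in] maze.sense dir: south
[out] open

[in] stack.push x: south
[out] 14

[in] maze.move dir: south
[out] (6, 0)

[in] maze.sense dir: south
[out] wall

[in] stack.pop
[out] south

[in] maze.move dir: north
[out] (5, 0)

[in] stack.pop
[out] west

[in] maze.move dir: east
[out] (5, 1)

[in] stack.pop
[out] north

[in] maze.move dir: south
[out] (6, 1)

[in] maze.sense dir: south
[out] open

[in] stack.push x: south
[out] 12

[in] maze.move dir: south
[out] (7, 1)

[in] stack.pop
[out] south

[in] maze.move dir: north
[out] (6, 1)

[in] stack.pop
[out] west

[in] maze.move dir: east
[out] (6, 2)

[in] maze.sense dir: east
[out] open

[in] stack.push x: east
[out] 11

[in] maze.move dir: east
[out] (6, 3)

[in] maze.sense dir: north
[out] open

[in] stack.push x: north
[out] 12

[in] maze.move dir: north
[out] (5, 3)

[in] maze.sense dir: north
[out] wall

[in] maze.sense dir: east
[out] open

[in] stack.push x: east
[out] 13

[in] maze.move dir: east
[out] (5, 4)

[in] maze.sense dir: north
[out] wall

[in] maze.sense dir: south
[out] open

[in] stack.push x: south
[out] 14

[in] maze.move dir: south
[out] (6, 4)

[in] maze.sense dir: south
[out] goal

[in] maze.move dir: south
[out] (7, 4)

Answer: (7, 4)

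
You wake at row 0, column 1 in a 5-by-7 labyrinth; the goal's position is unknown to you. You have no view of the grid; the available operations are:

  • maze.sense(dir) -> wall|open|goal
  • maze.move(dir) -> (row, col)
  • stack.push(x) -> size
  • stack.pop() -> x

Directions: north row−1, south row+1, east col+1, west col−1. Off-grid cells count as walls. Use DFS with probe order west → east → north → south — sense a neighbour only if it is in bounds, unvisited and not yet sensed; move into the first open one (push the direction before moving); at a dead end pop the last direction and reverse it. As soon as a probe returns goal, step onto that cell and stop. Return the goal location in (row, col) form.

$ maze.sense dir=west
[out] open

$ stack.push x=west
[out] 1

$ maze.move dir=west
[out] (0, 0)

$ maze.sense dir=south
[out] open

$ stack.push x=south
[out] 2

$ maze.move dir=south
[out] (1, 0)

$ maze.sense dir=east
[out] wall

$ maze.sense dir=south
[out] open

$ stack.push x=south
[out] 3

$ maze.move dir=south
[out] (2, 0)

$ maze.sense dir=east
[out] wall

$ maze.sense dir=south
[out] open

$ stack.push x=south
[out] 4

$ maze.move dir=south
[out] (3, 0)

$ maze.sense dir=east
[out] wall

$ maze.sense dir=south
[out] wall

$ stack.pop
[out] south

$ maze.move dir=north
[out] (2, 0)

$ stack.pop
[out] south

$ maze.move dir=north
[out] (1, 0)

$ stack.pop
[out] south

$ maze.move dir=north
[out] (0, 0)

$ stack.pop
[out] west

$ maze.move dir=east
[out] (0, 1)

$ maze.sense dir=east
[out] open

$ stack.push x=east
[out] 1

$ maze.move dir=east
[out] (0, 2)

$ maze.sense dir=east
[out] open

$ stack.push x=east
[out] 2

$ maze.move dir=east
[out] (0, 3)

$ maze.sense dir=east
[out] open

$ stack.push x=east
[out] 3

$ maze.move dir=east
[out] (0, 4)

$ maze.sense dir=east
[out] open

$ stack.push x=east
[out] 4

$ maze.move dir=east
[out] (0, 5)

$ maze.sense dir=east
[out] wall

$ maze.sense dir=south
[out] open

$ stack.push x=south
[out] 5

$ maze.move dir=south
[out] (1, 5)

$ maze.sense dir=west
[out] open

$ stack.push x=west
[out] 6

$ maze.move dir=west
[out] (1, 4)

$ maze.sense dir=west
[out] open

$ stack.push x=west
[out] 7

$ maze.move dir=west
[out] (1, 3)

$ maze.sense dir=west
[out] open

$ stack.push x=west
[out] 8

$ maze.move dir=west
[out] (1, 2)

$ maze.sense dir=south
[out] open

$ stack.push x=south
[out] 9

$ maze.move dir=south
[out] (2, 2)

$ maze.sense dir=east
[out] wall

$ maze.sense dir=south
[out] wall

$ stack.pop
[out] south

$ maze.move dir=north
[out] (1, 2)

$ stack.pop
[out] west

$ maze.move dir=east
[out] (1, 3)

$ stack.pop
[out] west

$ maze.move dir=east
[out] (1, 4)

$ maze.sense dir=south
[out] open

$ stack.push x=south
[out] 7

$ maze.move dir=south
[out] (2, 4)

$ maze.sense dir=east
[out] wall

$ maze.sense dir=south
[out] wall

$ stack.pop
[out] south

$ maze.move dir=north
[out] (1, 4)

$ stack.pop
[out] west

$ maze.move dir=east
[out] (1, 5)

$ maze.sense dir=east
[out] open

$ stack.push x=east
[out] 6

$ maze.move dir=east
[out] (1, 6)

$ maze.sense dir=south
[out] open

$ stack.push x=south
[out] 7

$ maze.move dir=south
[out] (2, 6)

$ maze.sense dir=south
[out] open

$ stack.push x=south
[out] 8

$ maze.move dir=south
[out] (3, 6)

$ maze.sense dir=west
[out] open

$ stack.push x=west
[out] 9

$ maze.move dir=west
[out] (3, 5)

$ maze.sense dir=south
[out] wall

$ stack.pop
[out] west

$ maze.move dir=east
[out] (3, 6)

$ maze.sense dir=south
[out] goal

$ maze.move dir=south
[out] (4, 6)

Answer: (4, 6)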